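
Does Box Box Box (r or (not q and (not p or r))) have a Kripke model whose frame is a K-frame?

Yes, satisfiable

1. Box Box Box (r or (not q and (not p or r))), 0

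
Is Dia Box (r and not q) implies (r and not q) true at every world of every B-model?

Valid in B

Tableau for the negation not (Dia Box (r and not q) implies (r and not q)):
1. not (Dia Box (r and not q) implies (r and not q)), 0
2. Dia Box (r and not q), 0   [neg-implies-rule on 1]
3. not (r and not q), 0   [neg-implies-rule on 1]
4. q, 0   [neg-and-rule on 3 (branches; this branch)]
5. Box (r and not q), 1   [Dia-rule on 2: fresh world 1, 0R1]
6. r and not q, 0   [Box-rule on 5 via 1R0]
7. r, 0   [and-rule on 6]
8. not q, 0   [and-rule on 6]
Accessibility: 0R0, 0R1, 1R0, 1R1
Branch closes: q and not q both at 0.
All branches of the negation close; one closing branch shown above.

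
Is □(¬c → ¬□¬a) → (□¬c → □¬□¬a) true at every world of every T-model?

Yes, valid

Tableau for the negation ¬(□(¬c → ¬□¬a) → (□¬c → □¬□¬a)):
1. ¬(□(¬c → ¬□¬a) → (□¬c → □¬□¬a)), w0
2. □(¬c → ¬□¬a), w0   [¬→-rule on 1]
3. ¬(□¬c → □¬□¬a), w0   [¬→-rule on 1]
4. □¬c, w0   [¬→-rule on 3]
5. ¬□¬□¬a, w0   [¬→-rule on 3]
6. ¬c → ¬□¬a, w0   [□-rule on 2 via w0Rw0]
7. ¬c, w0   [□-rule on 4 via w0Rw0]
8. ¬□¬a, w0   [→-rule on 6 (branches; this branch)]
9. □¬a, w1   [¬□-rule on 5: fresh world w1, w0Rw1]
10. ¬c → ¬□¬a, w1   [□-rule on 2 via w0Rw1]
11. ¬c, w1   [□-rule on 4 via w0Rw1]
12. ¬a, w1   [□-rule on 9 via w1Rw1]
13. ¬□¬a, w1   [→-rule on 10 (branches; this branch)]
14. a, w2   [¬□-rule on 8: fresh world w2, w0Rw2]
15. ¬c → ¬□¬a, w2   [□-rule on 2 via w0Rw2]
16. ¬c, w2   [□-rule on 4 via w0Rw2]
17. ¬□¬a, w2   [→-rule on 15 (branches; this branch)]
18. a, w3   [¬□-rule on 13: fresh world w3, w1Rw3]
19. ¬a, w3   [□-rule on 9 via w1Rw3]
Accessibility: w0Rw0, w0Rw1, w0Rw2, w1Rw1, w1Rw3, w2Rw2, w3Rw3
Branch closes: a and ¬a both at w3.
All branches of the negation close; one closing branch shown above.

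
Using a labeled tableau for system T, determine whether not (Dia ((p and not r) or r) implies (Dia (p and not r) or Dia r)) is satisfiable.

Unsatisfiable (every branch closes)

1. not (Dia ((p and not r) or r) implies (Dia (p and not r) or Dia r)), u
2. Dia ((p and not r) or r), u   [neg-implies-rule on 1]
3. not (Dia (p and not r) or Dia r), u   [neg-implies-rule on 1]
4. not Dia (p and not r), u   [neg-or-rule on 3]
5. not Dia r, u   [neg-or-rule on 3]
6. not (p and not r), u   [neg-Dia-rule on 4 via uRu]
7. not r, u   [neg-Dia-rule on 5 via uRu]
8. not p, u   [neg-and-rule on 6 (branches; this branch)]
9. (p and not r) or r, v   [Dia-rule on 2: fresh world v, uRv]
10. not (p and not r), v   [neg-Dia-rule on 4 via uRv]
11. not r, v   [neg-Dia-rule on 5 via uRv]
12. p and not r, v   [or-rule on 9 (branches; this branch)]
13. p, v   [and-rule on 12]
14. r, v   [neg-and-rule on 10 (branches; this branch)]
Accessibility: uRu, uRv, vRv
Branch closes: r and not r both at v.
Every branch closes; the branch above is one of them.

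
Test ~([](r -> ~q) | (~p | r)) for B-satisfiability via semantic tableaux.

Satisfiable

1. ~([](r -> ~q) | (~p | r)), u
2. ~[](r -> ~q), u   [~|-rule on 1]
3. ~(~p | r), u   [~|-rule on 1]
4. p, u   [~|-rule on 3]
5. ~r, u   [~|-rule on 3]
6. ~(r -> ~q), v   [~[]-rule on 2: fresh world v, uRv]
7. r, v   [~->-rule on 6]
8. q, v   [~->-rule on 6]
Accessibility: uRu, uRv, vRu, vRv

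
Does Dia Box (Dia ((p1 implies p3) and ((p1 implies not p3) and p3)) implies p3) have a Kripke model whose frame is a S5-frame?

Satisfiable (open branch found)

1. Dia Box (Dia ((p1 implies p3) and ((p1 implies not p3) and p3)) implies p3), u
2. Box (Dia ((p1 implies p3) and ((p1 implies not p3) and p3)) implies p3), v   [Dia-rule on 1: fresh world v, uRv]
3. Dia ((p1 implies p3) and ((p1 implies not p3) and p3)) implies p3, u   [Box-rule on 2 via vRu]
4. Dia ((p1 implies p3) and ((p1 implies not p3) and p3)) implies p3, v   [Box-rule on 2 via vRv]
5. p3, u   [implies-rule on 3 (branches; this branch)]
6. p3, v   [implies-rule on 4 (branches; this branch)]
Accessibility: uRu, uRv, vRu, vRv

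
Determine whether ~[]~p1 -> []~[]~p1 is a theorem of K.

Tableau for the negation ~(~[]~p1 -> []~[]~p1):
1. ~(~[]~p1 -> []~[]~p1), u
2. ~[]~p1, u   [~->-rule on 1]
3. ~[]~[]~p1, u   [~->-rule on 1]
4. p1, v   [~[]-rule on 2: fresh world v, uRv]
5. []~p1, w   [~[]-rule on 3: fresh world w, uRw]
Accessibility: uRv, uRw
The negation has an open branch (countermodel exists).

Invalid (countermodel exists)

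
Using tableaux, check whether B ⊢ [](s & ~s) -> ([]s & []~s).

Tableau for the negation ~([](s & ~s) -> ([]s & []~s)):
1. ~([](s & ~s) -> ([]s & []~s)), u
2. [](s & ~s), u
3. ~([]s & []~s), u
4. s & ~s, u
5. s, u
6. ~s, u
Accessibility: uRu
Branch closes: s and ~s both at u.
All branches of the negation close; one closing branch shown above.

Valid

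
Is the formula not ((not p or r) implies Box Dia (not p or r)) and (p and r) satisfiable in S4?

Satisfiable

1. not ((not p or r) implies Box Dia (not p or r)) and (p and r), 0
2. not ((not p or r) implies Box Dia (not p or r)), 0   [and-rule on 1]
3. p and r, 0   [and-rule on 1]
4. not p or r, 0   [neg-implies-rule on 2]
5. not Box Dia (not p or r), 0   [neg-implies-rule on 2]
6. p, 0   [and-rule on 3]
7. r, 0   [and-rule on 3]
8. not Dia (not p or r), 1   [neg-Box-rule on 5: fresh world 1, 0R1]
9. not (not p or r), 1   [neg-Dia-rule on 8 via 1R1]
10. p, 1   [neg-or-rule on 9]
11. not r, 1   [neg-or-rule on 9]
Accessibility: 0R0, 0R1, 1R1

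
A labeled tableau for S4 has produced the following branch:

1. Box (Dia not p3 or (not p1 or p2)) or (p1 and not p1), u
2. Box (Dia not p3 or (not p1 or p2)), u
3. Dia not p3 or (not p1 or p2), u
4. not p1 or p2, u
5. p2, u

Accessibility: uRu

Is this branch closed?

No atom appears with both signs at the same world.

No, open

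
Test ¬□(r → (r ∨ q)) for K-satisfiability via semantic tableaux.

1. ¬□(r → (r ∨ q)), w0
2. ¬(r → (r ∨ q)), w1
3. r, w1
4. ¬(r ∨ q), w1
5. ¬r, w1
6. ¬q, w1
Accessibility: w0Rw1
Branch closes: r and ¬r both at w1.
All branches of the tableau close; one closing branch shown above.

Unsatisfiable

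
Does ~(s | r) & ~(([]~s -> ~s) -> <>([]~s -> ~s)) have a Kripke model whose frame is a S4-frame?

1. ~(s | r) & ~(([]~s -> ~s) -> <>([]~s -> ~s)), 0
2. ~(s | r), 0   [&-rule on 1]
3. ~(([]~s -> ~s) -> <>([]~s -> ~s)), 0   [&-rule on 1]
4. ~s, 0   [~|-rule on 2]
5. ~r, 0   [~|-rule on 2]
6. []~s -> ~s, 0   [~->-rule on 3]
7. ~<>([]~s -> ~s), 0   [~->-rule on 3]
8. ~([]~s -> ~s), 0   [~<>-rule on 7 via 0R0]
9. []~s, 0   [~->-rule on 8]
10. s, 0   [~->-rule on 8]
Accessibility: 0R0
Branch closes: s and ~s both at 0.
Every branch closes; the branch above is one of them.

Unsatisfiable (every branch closes)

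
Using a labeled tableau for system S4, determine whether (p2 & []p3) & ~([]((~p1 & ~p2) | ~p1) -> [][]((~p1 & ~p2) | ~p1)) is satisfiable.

No, unsatisfiable

1. (p2 & []p3) & ~([]((~p1 & ~p2) | ~p1) -> [][]((~p1 & ~p2) | ~p1)), w0
2. p2 & []p3, w0
3. ~([]((~p1 & ~p2) | ~p1) -> [][]((~p1 & ~p2) | ~p1)), w0
4. p2, w0
5. []p3, w0
6. []((~p1 & ~p2) | ~p1), w0
7. ~[][]((~p1 & ~p2) | ~p1), w0
8. p3, w0
9. (~p1 & ~p2) | ~p1, w0
10. ~p1, w0
11. ~[]((~p1 & ~p2) | ~p1), w1
12. p3, w1
13. (~p1 & ~p2) | ~p1, w1
14. ~p1 & ~p2, w1
15. ~p1, w1
16. ~p2, w1
17. ~((~p1 & ~p2) | ~p1), w2
18. ~(~p1 & ~p2), w2
19. p1, w2
20. p3, w2
21. (~p1 & ~p2) | ~p1, w2
22. p2, w2
23. ~p1 & ~p2, w2
24. ~p1, w2
25. ~p2, w2
Accessibility: w0Rw0, w0Rw1, w0Rw2, w1Rw1, w1Rw2, w2Rw2
Branch closes: p1 and ~p1 both at w2.
Every branch closes; the branch above is one of them.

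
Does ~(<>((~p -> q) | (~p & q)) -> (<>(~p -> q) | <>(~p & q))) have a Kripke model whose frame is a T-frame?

1. ~(<>((~p -> q) | (~p & q)) -> (<>(~p -> q) | <>(~p & q))), u
2. <>((~p -> q) | (~p & q)), u
3. ~(<>(~p -> q) | <>(~p & q)), u
4. ~<>(~p -> q), u
5. ~<>(~p & q), u
6. ~(~p -> q), u
7. ~p, u
8. ~q, u
9. ~(~p & q), u
10. (~p -> q) | (~p & q), v
11. ~(~p -> q), v
12. ~p, v
13. ~q, v
14. ~(~p & q), v
15. ~p -> q, v
16. q, v
Accessibility: uRu, uRv, vRv
Branch closes: q and ~q both at v.
Every branch closes; the branch above is one of them.

Unsatisfiable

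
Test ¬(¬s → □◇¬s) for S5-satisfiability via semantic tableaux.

1. ¬(¬s → □◇¬s), u
2. ¬s, u
3. ¬□◇¬s, u
4. ¬◇¬s, v
5. s, u
Accessibility: uRu, uRv, vRu, vRv
Branch closes: s and ¬s both at u.
All branches of the tableau close; one closing branch shown above.

Unsatisfiable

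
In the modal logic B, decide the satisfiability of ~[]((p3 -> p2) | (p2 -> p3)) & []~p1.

1. ~[]((p3 -> p2) | (p2 -> p3)) & []~p1, u
2. ~[]((p3 -> p2) | (p2 -> p3)), u
3. []~p1, u
4. ~p1, u
5. ~((p3 -> p2) | (p2 -> p3)), v
6. ~(p3 -> p2), v
7. ~(p2 -> p3), v
8. p3, v
9. ~p2, v
10. p2, v
11. ~p3, v
Accessibility: uRu, uRv, vRu, vRv
Branch closes: p2 and ~p2 both at v.
(One branch shown.) All branches close.

Unsatisfiable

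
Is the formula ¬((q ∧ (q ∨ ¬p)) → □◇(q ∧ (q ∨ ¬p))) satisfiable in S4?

Satisfiable (open branch found)

1. ¬((q ∧ (q ∨ ¬p)) → □◇(q ∧ (q ∨ ¬p))), w0
2. q ∧ (q ∨ ¬p), w0
3. ¬□◇(q ∧ (q ∨ ¬p)), w0
4. q, w0
5. q ∨ ¬p, w0
6. ¬p, w0
7. ¬◇(q ∧ (q ∨ ¬p)), w1
8. ¬(q ∧ (q ∨ ¬p)), w1
9. ¬(q ∨ ¬p), w1
10. ¬q, w1
11. p, w1
Accessibility: w0Rw0, w0Rw1, w1Rw1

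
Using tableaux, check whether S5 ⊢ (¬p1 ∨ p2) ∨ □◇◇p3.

Invalid (countermodel exists)

Tableau for the negation ¬((¬p1 ∨ p2) ∨ □◇◇p3):
1. ¬((¬p1 ∨ p2) ∨ □◇◇p3), w0
2. ¬(¬p1 ∨ p2), w0
3. ¬□◇◇p3, w0
4. p1, w0
5. ¬p2, w0
6. ¬◇◇p3, w1
7. ¬◇p3, w0
8. ¬◇p3, w1
9. ¬p3, w0
10. ¬p3, w1
Accessibility: w0Rw0, w0Rw1, w1Rw0, w1Rw1
The negation has an open branch (countermodel exists).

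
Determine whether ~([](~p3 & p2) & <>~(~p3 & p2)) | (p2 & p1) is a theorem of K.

Yes, valid

Tableau for the negation ~(~([](~p3 & p2) & <>~(~p3 & p2)) | (p2 & p1)):
1. ~(~([](~p3 & p2) & <>~(~p3 & p2)) | (p2 & p1)), 0
2. [](~p3 & p2) & <>~(~p3 & p2), 0
3. ~(p2 & p1), 0
4. [](~p3 & p2), 0
5. <>~(~p3 & p2), 0
6. ~p1, 0
7. ~(~p3 & p2), 1
8. ~p3 & p2, 1
9. ~p3, 1
10. p2, 1
11. ~p2, 1
Accessibility: 0R1
Branch closes: p2 and ~p2 both at 1.
Every branch of the negation's tableau closes; the branch above is one of them.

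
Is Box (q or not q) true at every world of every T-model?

Valid in T

Tableau for the negation not Box (q or not q):
1. not Box (q or not q), w0
2. not (q or not q), w1
3. not q, w1
4. q, w1
Accessibility: w0Rw0, w0Rw1, w1Rw1
Branch closes: q and not q both at w1.
Every branch of the negation's tableau closes; the branch above is one of them.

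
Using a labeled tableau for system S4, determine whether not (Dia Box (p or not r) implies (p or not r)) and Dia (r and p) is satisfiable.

Yes, satisfiable

1. not (Dia Box (p or not r) implies (p or not r)) and Dia (r and p), w0
2. not (Dia Box (p or not r) implies (p or not r)), w0
3. Dia (r and p), w0
4. Dia Box (p or not r), w0
5. not (p or not r), w0
6. not p, w0
7. r, w0
8. r and p, w1
9. r, w1
10. p, w1
11. Box (p or not r), w2
12. p or not r, w2
13. not r, w2
Accessibility: w0Rw0, w0Rw1, w0Rw2, w1Rw1, w2Rw2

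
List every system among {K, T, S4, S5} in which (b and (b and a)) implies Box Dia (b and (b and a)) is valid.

S4-tableau for the negation not ((b and (b and a)) implies Box Dia (b and (b and a))):
1. not ((b and (b and a)) implies Box Dia (b and (b and a))), 0
2. b and (b and a), 0   [neg-implies-rule on 1]
3. not Box Dia (b and (b and a)), 0   [neg-implies-rule on 1]
4. b, 0   [and-rule on 2]
5. b and a, 0   [and-rule on 2]
6. a, 0   [and-rule on 5]
7. not Dia (b and (b and a)), 1   [neg-Box-rule on 3: fresh world 1, 0R1]
8. not (b and (b and a)), 1   [neg-Dia-rule on 7 via 1R1]
9. not (b and a), 1   [neg-and-rule on 8 (branches; this branch)]
10. not a, 1   [neg-and-rule on 9 (branches; this branch)]
Accessibility: 0R0, 0R1, 1R1
Complete open branch: countermodel on an S4-frame, so not valid in S4, nor in K, T (the same frame is also a K-frame and a T-frame).
S5-tableau for the negation not ((b and (b and a)) implies Box Dia (b and (b and a))):
1. not ((b and (b and a)) implies Box Dia (b and (b and a))), 0
2. b and (b and a), 0   [neg-implies-rule on 1]
3. not Box Dia (b and (b and a)), 0   [neg-implies-rule on 1]
4. b, 0   [and-rule on 2]
5. b and a, 0   [and-rule on 2]
6. a, 0   [and-rule on 5]
7. not Dia (b and (b and a)), 1   [neg-Box-rule on 3: fresh world 1, 0R1]
8. not (b and (b and a)), 0   [neg-Dia-rule on 7 via 1R0]
9. not (b and (b and a)), 1   [neg-Dia-rule on 7 via 1R1]
10. not (b and a), 0   [neg-and-rule on 8 (branches; this branch)]
11. not (b and a), 1   [neg-and-rule on 9 (branches; this branch)]
12. not a, 0   [neg-and-rule on 10 (branches; this branch)]
Accessibility: 0R0, 0R1, 1R0, 1R1
Branch closes: a and not a both at 0.
Every branch closes (one shown): valid in S5.

S5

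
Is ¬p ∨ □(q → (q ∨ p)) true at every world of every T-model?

Tableau for the negation ¬(¬p ∨ □(q → (q ∨ p))):
1. ¬(¬p ∨ □(q → (q ∨ p))), 0
2. p, 0
3. ¬□(q → (q ∨ p)), 0
4. ¬(q → (q ∨ p)), 1
5. q, 1
6. ¬(q ∨ p), 1
7. ¬q, 1
8. ¬p, 1
Accessibility: 0R0, 0R1, 1R1
Branch closes: q and ¬q both at 1.
Every branch of the negation's tableau closes; the branch above is one of them.

Valid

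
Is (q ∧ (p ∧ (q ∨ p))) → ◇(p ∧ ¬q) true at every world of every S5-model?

Tableau for the negation ¬((q ∧ (p ∧ (q ∨ p))) → ◇(p ∧ ¬q)):
1. ¬((q ∧ (p ∧ (q ∨ p))) → ◇(p ∧ ¬q)), w0
2. q ∧ (p ∧ (q ∨ p)), w0
3. ¬◇(p ∧ ¬q), w0
4. q, w0
5. p ∧ (q ∨ p), w0
6. p, w0
7. q ∨ p, w0
8. ¬(p ∧ ¬q), w0
Accessibility: w0Rw0
The negation has an open branch (countermodel exists).

Not valid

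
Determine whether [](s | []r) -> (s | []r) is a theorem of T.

Tableau for the negation ~([](s | []r) -> (s | []r)):
1. ~([](s | []r) -> (s | []r)), u
2. [](s | []r), u   [~->-rule on 1]
3. ~(s | []r), u   [~->-rule on 1]
4. ~s, u   [~|-rule on 3]
5. ~[]r, u   [~|-rule on 3]
6. s | []r, u   [[]-rule on 2 via uRu]
7. []r, u   [|-rule on 6 (branches; this branch)]
8. r, u   [[]-rule on 7 via uRu]
9. ~r, v   [~[]-rule on 5: fresh world v, uRv]
10. s | []r, v   [[]-rule on 2 via uRv]
11. r, v   [[]-rule on 7 via uRv]
Accessibility: uRu, uRv, vRv
Branch closes: r and ~r both at v.
Every branch of the negation's tableau closes; the branch above is one of them.

Valid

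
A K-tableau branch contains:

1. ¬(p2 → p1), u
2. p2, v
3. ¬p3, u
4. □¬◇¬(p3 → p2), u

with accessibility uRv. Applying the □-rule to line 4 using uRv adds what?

¬◇¬(p3 → p2), v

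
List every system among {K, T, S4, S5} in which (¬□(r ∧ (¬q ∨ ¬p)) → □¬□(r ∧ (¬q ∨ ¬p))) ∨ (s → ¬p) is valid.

S5

S5-tableau for the negation ¬((¬□(r ∧ (¬q ∨ ¬p)) → □¬□(r ∧ (¬q ∨ ¬p))) ∨ (s → ¬p)):
1. ¬((¬□(r ∧ (¬q ∨ ¬p)) → □¬□(r ∧ (¬q ∨ ¬p))) ∨ (s → ¬p)), u
2. ¬(¬□(r ∧ (¬q ∨ ¬p)) → □¬□(r ∧ (¬q ∨ ¬p))), u   [¬∨-rule on 1]
3. ¬(s → ¬p), u   [¬∨-rule on 1]
4. ¬□(r ∧ (¬q ∨ ¬p)), u   [¬→-rule on 2]
5. ¬□¬□(r ∧ (¬q ∨ ¬p)), u   [¬→-rule on 2]
6. s, u   [¬→-rule on 3]
7. p, u   [¬→-rule on 3]
8. ¬(r ∧ (¬q ∨ ¬p)), v   [¬□-rule on 4: fresh world v, uRv]
9. ¬(¬q ∨ ¬p), v   [¬∧-rule on 8 (branches; this branch)]
10. q, v   [¬∨-rule on 9]
11. p, v   [¬∨-rule on 9]
12. □(r ∧ (¬q ∨ ¬p)), w   [¬□-rule on 5: fresh world w, uRw]
13. r ∧ (¬q ∨ ¬p), u   [□-rule on 12 via wRu]
14. r, u   [∧-rule on 13]
15. ¬q ∨ ¬p, u   [∧-rule on 13]
16. r ∧ (¬q ∨ ¬p), v   [□-rule on 12 via wRv]
17. r, v   [∧-rule on 16]
18. ¬q ∨ ¬p, v   [∧-rule on 16]
19. r ∧ (¬q ∨ ¬p), w   [□-rule on 12 via wRw]
20. r, w   [∧-rule on 19]
21. ¬q ∨ ¬p, w   [∧-rule on 19]
22. ¬q, u   [∨-rule on 15 (branches; this branch)]
23. ¬p, v   [∨-rule on 18 (branches; this branch)]
Accessibility: uRu, uRv, uRw, vRu, vRv, vRw, wRu, wRv, wRw
Branch closes: p and ¬p both at v.
Every branch closes (one shown): valid in S5.
S4-tableau for the negation ¬((¬□(r ∧ (¬q ∨ ¬p)) → □¬□(r ∧ (¬q ∨ ¬p))) ∨ (s → ¬p)):
1. ¬((¬□(r ∧ (¬q ∨ ¬p)) → □¬□(r ∧ (¬q ∨ ¬p))) ∨ (s → ¬p)), u
2. ¬(¬□(r ∧ (¬q ∨ ¬p)) → □¬□(r ∧ (¬q ∨ ¬p))), u   [¬∨-rule on 1]
3. ¬(s → ¬p), u   [¬∨-rule on 1]
4. ¬□(r ∧ (¬q ∨ ¬p)), u   [¬→-rule on 2]
5. ¬□¬□(r ∧ (¬q ∨ ¬p)), u   [¬→-rule on 2]
6. s, u   [¬→-rule on 3]
7. p, u   [¬→-rule on 3]
8. ¬(r ∧ (¬q ∨ ¬p)), v   [¬□-rule on 4: fresh world v, uRv]
9. ¬(¬q ∨ ¬p), v   [¬∧-rule on 8 (branches; this branch)]
10. q, v   [¬∨-rule on 9]
11. p, v   [¬∨-rule on 9]
12. □(r ∧ (¬q ∨ ¬p)), w   [¬□-rule on 5: fresh world w, uRw]
13. r ∧ (¬q ∨ ¬p), w   [□-rule on 12 via wRw]
14. r, w   [∧-rule on 13]
15. ¬q ∨ ¬p, w   [∧-rule on 13]
16. ¬p, w   [∨-rule on 15 (branches; this branch)]
Accessibility: uRu, uRv, uRw, vRv, wRw
Complete open branch: countermodel on an S4-frame, so not valid in S4, nor in K, T (the same frame is also a K-frame and a T-frame).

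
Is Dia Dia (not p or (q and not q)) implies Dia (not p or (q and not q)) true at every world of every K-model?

Not valid

Tableau for the negation not (Dia Dia (not p or (q and not q)) implies Dia (not p or (q and not q))):
1. not (Dia Dia (not p or (q and not q)) implies Dia (not p or (q and not q))), u
2. Dia Dia (not p or (q and not q)), u
3. not Dia (not p or (q and not q)), u
4. Dia (not p or (q and not q)), v
5. not (not p or (q and not q)), v
6. p, v
7. not (q and not q), v
8. q, v
9. not p or (q and not q), w
10. not p, w
Accessibility: uRv, vRw
The negation has an open branch (countermodel exists).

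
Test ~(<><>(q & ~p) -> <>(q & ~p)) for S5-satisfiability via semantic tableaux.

1. ~(<><>(q & ~p) -> <>(q & ~p)), u
2. <><>(q & ~p), u
3. ~<>(q & ~p), u
4. ~(q & ~p), u
5. p, u
6. <>(q & ~p), v
7. ~(q & ~p), v
8. p, v
9. q & ~p, w
10. q, w
11. ~p, w
12. ~(q & ~p), w
13. p, w
Accessibility: uRu, uRv, uRw, vRu, vRv, vRw, wRu, wRv, wRw
Branch closes: p and ~p both at w.
(One branch shown.) All branches close.

Unsatisfiable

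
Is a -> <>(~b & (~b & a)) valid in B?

Tableau for the negation ~(a -> <>(~b & (~b & a))):
1. ~(a -> <>(~b & (~b & a))), w0
2. a, w0   [~->-rule on 1]
3. ~<>(~b & (~b & a)), w0   [~->-rule on 1]
4. ~(~b & (~b & a)), w0   [~<>-rule on 3 via w0Rw0]
5. ~(~b & a), w0   [~&-rule on 4 (branches; this branch)]
6. b, w0   [~&-rule on 5 (branches; this branch)]
Accessibility: w0Rw0
The negation has an open branch (countermodel exists).

Not valid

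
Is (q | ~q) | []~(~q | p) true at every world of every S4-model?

Valid

Tableau for the negation ~((q | ~q) | []~(~q | p)):
1. ~((q | ~q) | []~(~q | p)), 0
2. ~(q | ~q), 0
3. ~[]~(~q | p), 0
4. ~q, 0
5. q, 0
Accessibility: 0R0
Branch closes: q and ~q both at 0.
All branches of the negation close; one closing branch shown above.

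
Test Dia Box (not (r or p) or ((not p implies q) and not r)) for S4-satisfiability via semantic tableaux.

1. Dia Box (not (r or p) or ((not p implies q) and not r)), 0
2. Box (not (r or p) or ((not p implies q) and not r)), 1
3. not (r or p) or ((not p implies q) and not r), 1
4. (not p implies q) and not r, 1
5. not p implies q, 1
6. not r, 1
7. q, 1
Accessibility: 0R0, 0R1, 1R1

Satisfiable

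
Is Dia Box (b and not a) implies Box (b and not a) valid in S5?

Tableau for the negation not (Dia Box (b and not a) implies Box (b and not a)):
1. not (Dia Box (b and not a) implies Box (b and not a)), 0
2. Dia Box (b and not a), 0
3. not Box (b and not a), 0
4. Box (b and not a), 1
5. b and not a, 0
6. b, 0
7. not a, 0
8. b and not a, 1
9. b, 1
10. not a, 1
11. not (b and not a), 2
12. b and not a, 2
13. b, 2
14. not a, 2
15. a, 2
Accessibility: 0R0, 0R1, 0R2, 1R0, 1R1, 1R2, 2R0, 2R1, 2R2
Branch closes: a and not a both at 2.
Every branch of the negation's tableau closes; the branch above is one of them.

Yes, valid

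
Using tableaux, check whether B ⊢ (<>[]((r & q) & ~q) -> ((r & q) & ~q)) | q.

Tableau for the negation ~((<>[]((r & q) & ~q) -> ((r & q) & ~q)) | q):
1. ~((<>[]((r & q) & ~q) -> ((r & q) & ~q)) | q), u
2. ~(<>[]((r & q) & ~q) -> ((r & q) & ~q)), u   [~|-rule on 1]
3. ~q, u   [~|-rule on 1]
4. <>[]((r & q) & ~q), u   [~->-rule on 2]
5. ~((r & q) & ~q), u   [~->-rule on 2]
6. ~(r & q), u   [~&-rule on 5 (branches; this branch)]
7. []((r & q) & ~q), v   [<>-rule on 4: fresh world v, uRv]
8. (r & q) & ~q, u   [[]-rule on 7 via vRu]
9. r & q, u   [&-rule on 8]
10. r, u   [&-rule on 9]
11. q, u   [&-rule on 9]
Accessibility: uRu, uRv, vRu, vRv
Branch closes: q and ~q both at u.
Every branch of the negation's tableau closes; the branch above is one of them.

Valid in B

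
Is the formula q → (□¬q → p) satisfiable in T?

Satisfiable

1. q → (□¬q → p), u
2. □¬q → p, u
3. p, u
Accessibility: uRu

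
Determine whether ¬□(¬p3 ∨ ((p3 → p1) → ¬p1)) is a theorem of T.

Tableau for the negation □(¬p3 ∨ ((p3 → p1) → ¬p1)):
1. □(¬p3 ∨ ((p3 → p1) → ¬p1)), 0
2. ¬p3 ∨ ((p3 → p1) → ¬p1), 0
3. (p3 → p1) → ¬p1, 0
4. ¬p1, 0
Accessibility: 0R0
The negation has an open branch (countermodel exists).

Not valid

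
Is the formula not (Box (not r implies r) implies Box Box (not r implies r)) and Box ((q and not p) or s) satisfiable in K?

Yes, satisfiable

1. not (Box (not r implies r) implies Box Box (not r implies r)) and Box ((q and not p) or s), u
2. not (Box (not r implies r) implies Box Box (not r implies r)), u
3. Box ((q and not p) or s), u
4. Box (not r implies r), u
5. not Box Box (not r implies r), u
6. not Box (not r implies r), v
7. (q and not p) or s, v
8. not r implies r, v
9. s, v
10. r, v
11. not (not r implies r), w
12. not r, w
Accessibility: uRv, vRw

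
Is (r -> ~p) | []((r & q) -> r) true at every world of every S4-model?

Yes, valid

Tableau for the negation ~((r -> ~p) | []((r & q) -> r)):
1. ~((r -> ~p) | []((r & q) -> r)), w0
2. ~(r -> ~p), w0
3. ~[]((r & q) -> r), w0
4. r, w0
5. p, w0
6. ~((r & q) -> r), w1
7. r & q, w1
8. ~r, w1
9. r, w1
10. q, w1
Accessibility: w0Rw0, w0Rw1, w1Rw1
Branch closes: r and ~r both at w1.
All branches of the negation close; one closing branch shown above.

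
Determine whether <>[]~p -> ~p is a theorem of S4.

No, not valid

Tableau for the negation ~(<>[]~p -> ~p):
1. ~(<>[]~p -> ~p), w0
2. <>[]~p, w0   [~->-rule on 1]
3. p, w0   [~->-rule on 1]
4. []~p, w1   [<>-rule on 2: fresh world w1, w0Rw1]
5. ~p, w1   [[]-rule on 4 via w1Rw1]
Accessibility: w0Rw0, w0Rw1, w1Rw1
The negation has an open branch (countermodel exists).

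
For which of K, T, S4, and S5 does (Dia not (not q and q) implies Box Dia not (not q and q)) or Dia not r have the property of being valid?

T, S4, S5

T-tableau for the negation not ((Dia not (not q and q) implies Box Dia not (not q and q)) or Dia not r):
1. not ((Dia not (not q and q) implies Box Dia not (not q and q)) or Dia not r), w0
2. not (Dia not (not q and q) implies Box Dia not (not q and q)), w0
3. not Dia not r, w0
4. Dia not (not q and q), w0
5. not Box Dia not (not q and q), w0
6. r, w0
7. not (not q and q), w1
8. r, w1
9. not q, w1
10. not Dia not (not q and q), w2
11. r, w2
12. not q and q, w2
13. not q, w2
14. q, w2
Accessibility: w0Rw0, w0Rw1, w0Rw2, w1Rw1, w2Rw2
Branch closes: q and not q both at w2.
Every branch closes (one shown): valid in T, hence also in S4, S5 (every theorem of T is a theorem of S4 and S5).
K-tableau for the negation not ((Dia not (not q and q) implies Box Dia not (not q and q)) or Dia not r):
1. not ((Dia not (not q and q) implies Box Dia not (not q and q)) or Dia not r), w0
2. not (Dia not (not q and q) implies Box Dia not (not q and q)), w0
3. not Dia not r, w0
4. Dia not (not q and q), w0
5. not Box Dia not (not q and q), w0
6. not (not q and q), w1
7. r, w1
8. not q, w1
9. not Dia not (not q and q), w2
10. r, w2
Accessibility: w0Rw1, w0Rw2
Complete open branch: countermodel on a K-frame, so not valid in K.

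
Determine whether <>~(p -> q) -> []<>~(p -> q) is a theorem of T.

No, not valid

Tableau for the negation ~(<>~(p -> q) -> []<>~(p -> q)):
1. ~(<>~(p -> q) -> []<>~(p -> q)), w0
2. <>~(p -> q), w0
3. ~[]<>~(p -> q), w0
4. ~(p -> q), w1
5. p, w1
6. ~q, w1
7. ~<>~(p -> q), w2
8. p -> q, w2
9. q, w2
Accessibility: w0Rw0, w0Rw1, w0Rw2, w1Rw1, w2Rw2
The negation has an open branch (countermodel exists).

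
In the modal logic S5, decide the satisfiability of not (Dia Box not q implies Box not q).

1. not (Dia Box not q implies Box not q), w0
2. Dia Box not q, w0
3. not Box not q, w0
4. Box not q, w1
5. not q, w0
6. not q, w1
7. q, w2
8. not q, w2
Accessibility: w0Rw0, w0Rw1, w0Rw2, w1Rw0, w1Rw1, w1Rw2, w2Rw0, w2Rw1, w2Rw2
Branch closes: q and not q both at w2.
Every branch closes; the branch above is one of them.

Unsatisfiable (every branch closes)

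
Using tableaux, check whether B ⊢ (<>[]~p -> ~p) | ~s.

Tableau for the negation ~((<>[]~p -> ~p) | ~s):
1. ~((<>[]~p -> ~p) | ~s), 0
2. ~(<>[]~p -> ~p), 0   [~|-rule on 1]
3. s, 0   [~|-rule on 1]
4. <>[]~p, 0   [~->-rule on 2]
5. p, 0   [~->-rule on 2]
6. []~p, 1   [<>-rule on 4: fresh world 1, 0R1]
7. ~p, 0   [[]-rule on 6 via 1R0]
Accessibility: 0R0, 0R1, 1R0, 1R1
Branch closes: p and ~p both at 0.
All branches of the negation close; one closing branch shown above.

Valid in B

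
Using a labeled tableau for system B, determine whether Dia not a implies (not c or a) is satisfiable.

Satisfiable (open branch found)

1. Dia not a implies (not c or a), u
2. not c or a, u   [implies-rule on 1 (branches; this branch)]
3. a, u   [or-rule on 2 (branches; this branch)]
Accessibility: uRu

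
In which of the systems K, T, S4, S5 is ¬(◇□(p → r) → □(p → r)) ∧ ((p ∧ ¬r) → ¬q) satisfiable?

S4-tableau for the formula:
1. ¬(◇□(p → r) → □(p → r)) ∧ ((p ∧ ¬r) → ¬q), w0
2. ¬(◇□(p → r) → □(p → r)), w0
3. (p ∧ ¬r) → ¬q, w0
4. ◇□(p → r), w0
5. ¬□(p → r), w0
6. ¬q, w0
7. □(p → r), w1
8. p → r, w1
9. r, w1
10. ¬(p → r), w2
11. p, w2
12. ¬r, w2
Accessibility: w0Rw0, w0Rw1, w0Rw2, w1Rw1, w2Rw2
Complete open branch: satisfiable in S4, hence also in K, T (this S4-model is also a K-model and a T-model).
S5-tableau for the formula:
1. ¬(◇□(p → r) → □(p → r)) ∧ ((p ∧ ¬r) → ¬q), w0
2. ¬(◇□(p → r) → □(p → r)), w0
3. (p ∧ ¬r) → ¬q, w0
4. ◇□(p → r), w0
5. ¬□(p → r), w0
6. ¬(p ∧ ¬r), w0
7. r, w0
8. □(p → r), w1
9. p → r, w0
10. p → r, w1
11. r, w1
12. ¬(p → r), w2
13. p, w2
14. ¬r, w2
15. p → r, w2
16. r, w2
Accessibility: w0Rw0, w0Rw1, w0Rw2, w1Rw0, w1Rw1, w1Rw2, w2Rw0, w2Rw1, w2Rw2
Branch closes: r and ¬r both at w2.
Every branch closes (one shown): unsatisfiable in S5.

K, T, S4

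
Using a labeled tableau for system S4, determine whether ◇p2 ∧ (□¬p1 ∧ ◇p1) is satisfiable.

1. ◇p2 ∧ (□¬p1 ∧ ◇p1), 0
2. ◇p2, 0
3. □¬p1 ∧ ◇p1, 0
4. □¬p1, 0
5. ◇p1, 0
6. ¬p1, 0
7. p2, 1
8. ¬p1, 1
9. p1, 2
10. ¬p1, 2
Accessibility: 0R0, 0R1, 0R2, 1R1, 2R2
Branch closes: p1 and ¬p1 both at 2.
Every branch closes; the branch above is one of them.

No, unsatisfiable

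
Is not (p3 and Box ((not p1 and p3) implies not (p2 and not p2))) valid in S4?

Invalid (countermodel exists)

Tableau for the negation p3 and Box ((not p1 and p3) implies not (p2 and not p2)):
1. p3 and Box ((not p1 and p3) implies not (p2 and not p2)), 0
2. p3, 0   [and-rule on 1]
3. Box ((not p1 and p3) implies not (p2 and not p2)), 0   [and-rule on 1]
4. (not p1 and p3) implies not (p2 and not p2), 0   [Box-rule on 3 via 0R0]
5. not (p2 and not p2), 0   [implies-rule on 4 (branches; this branch)]
6. p2, 0   [neg-and-rule on 5 (branches; this branch)]
Accessibility: 0R0
The negation has an open branch (countermodel exists).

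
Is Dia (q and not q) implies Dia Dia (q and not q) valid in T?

Valid

Tableau for the negation not (Dia (q and not q) implies Dia Dia (q and not q)):
1. not (Dia (q and not q) implies Dia Dia (q and not q)), 0
2. Dia (q and not q), 0
3. not Dia Dia (q and not q), 0
4. not Dia (q and not q), 0
5. not (q and not q), 0
6. q, 0
7. q and not q, 1
8. q, 1
9. not q, 1
Accessibility: 0R0, 0R1, 1R1
Branch closes: q and not q both at 1.
Every branch of the negation's tableau closes; the branch above is one of them.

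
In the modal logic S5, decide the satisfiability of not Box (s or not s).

Unsatisfiable

1. not Box (s or not s), u
2. not (s or not s), v   [neg-Box-rule on 1: fresh world v, uRv]
3. not s, v   [neg-or-rule on 2]
4. s, v   [neg-or-rule on 2]
Accessibility: uRu, uRv, vRu, vRv
Branch closes: s and not s both at v.
(One branch shown.) All branches close.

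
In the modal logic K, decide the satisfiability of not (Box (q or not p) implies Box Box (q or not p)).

Satisfiable (open branch found)

1. not (Box (q or not p) implies Box Box (q or not p)), 0
2. Box (q or not p), 0   [neg-implies-rule on 1]
3. not Box Box (q or not p), 0   [neg-implies-rule on 1]
4. not Box (q or not p), 1   [neg-Box-rule on 3: fresh world 1, 0R1]
5. q or not p, 1   [Box-rule on 2 via 0R1]
6. not p, 1   [or-rule on 5 (branches; this branch)]
7. not (q or not p), 2   [neg-Box-rule on 4: fresh world 2, 1R2]
8. not q, 2   [neg-or-rule on 7]
9. p, 2   [neg-or-rule on 7]
Accessibility: 0R1, 1R2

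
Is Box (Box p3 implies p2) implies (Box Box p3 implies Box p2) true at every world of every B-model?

Tableau for the negation not (Box (Box p3 implies p2) implies (Box Box p3 implies Box p2)):
1. not (Box (Box p3 implies p2) implies (Box Box p3 implies Box p2)), w0
2. Box (Box p3 implies p2), w0
3. not (Box Box p3 implies Box p2), w0
4. Box Box p3, w0
5. not Box p2, w0
6. Box p3 implies p2, w0
7. Box p3, w0
8. p3, w0
9. not Box p3, w0
10. not p2, w1
11. Box p3 implies p2, w1
12. Box p3, w1
13. p3, w1
14. not Box p3, w1
15. not p3, w2
16. Box p3 implies p2, w2
17. Box p3, w2
18. p3, w2
Accessibility: w0Rw0, w0Rw1, w0Rw2, w1Rw0, w1Rw1, w2Rw0, w2Rw2
Branch closes: p3 and not p3 both at w2.
Every branch of the negation's tableau closes; the branch above is one of them.

Valid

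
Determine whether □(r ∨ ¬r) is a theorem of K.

Tableau for the negation ¬□(r ∨ ¬r):
1. ¬□(r ∨ ¬r), u
2. ¬(r ∨ ¬r), v
3. ¬r, v
4. r, v
Accessibility: uRv
Branch closes: r and ¬r both at v.
All branches of the negation close; one closing branch shown above.

Valid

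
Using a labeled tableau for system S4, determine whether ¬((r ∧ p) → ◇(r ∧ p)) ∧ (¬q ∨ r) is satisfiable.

1. ¬((r ∧ p) → ◇(r ∧ p)) ∧ (¬q ∨ r), w0
2. ¬((r ∧ p) → ◇(r ∧ p)), w0   [∧-rule on 1]
3. ¬q ∨ r, w0   [∧-rule on 1]
4. r ∧ p, w0   [¬→-rule on 2]
5. ¬◇(r ∧ p), w0   [¬→-rule on 2]
6. r, w0   [∧-rule on 4]
7. p, w0   [∧-rule on 4]
8. ¬(r ∧ p), w0   [¬◇-rule on 5 via w0Rw0]
9. ¬p, w0   [¬∧-rule on 8 (branches; this branch)]
Accessibility: w0Rw0
Branch closes: p and ¬p both at w0.
(One branch shown.) All branches close.

No, unsatisfiable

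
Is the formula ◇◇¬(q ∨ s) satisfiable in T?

Satisfiable (open branch found)

1. ◇◇¬(q ∨ s), w0
2. ◇¬(q ∨ s), w1
3. ¬(q ∨ s), w2
4. ¬q, w2
5. ¬s, w2
Accessibility: w0Rw0, w0Rw1, w1Rw1, w1Rw2, w2Rw2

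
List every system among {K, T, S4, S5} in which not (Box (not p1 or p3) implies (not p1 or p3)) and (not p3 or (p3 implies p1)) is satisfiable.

T-tableau for the formula:
1. not (Box (not p1 or p3) implies (not p1 or p3)) and (not p3 or (p3 implies p1)), 0
2. not (Box (not p1 or p3) implies (not p1 or p3)), 0
3. not p3 or (p3 implies p1), 0
4. Box (not p1 or p3), 0
5. not (not p1 or p3), 0
6. p1, 0
7. not p3, 0
8. not p1 or p3, 0
9. p3 implies p1, 0
10. p3, 0
Accessibility: 0R0
Branch closes: p3 and not p3 both at 0.
Every branch closes (one shown): unsatisfiable in T, hence also in S4, S5 (every S4/S5-frame is a T-frame).
K-tableau for the formula:
1. not (Box (not p1 or p3) implies (not p1 or p3)) and (not p3 or (p3 implies p1)), 0
2. not (Box (not p1 or p3) implies (not p1 or p3)), 0
3. not p3 or (p3 implies p1), 0
4. Box (not p1 or p3), 0
5. not (not p1 or p3), 0
6. p1, 0
7. not p3, 0
8. p3 implies p1, 0
Complete open branch: satisfiable in K.

K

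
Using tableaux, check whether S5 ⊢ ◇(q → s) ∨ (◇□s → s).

Tableau for the negation ¬(◇(q → s) ∨ (◇□s → s)):
1. ¬(◇(q → s) ∨ (◇□s → s)), u
2. ¬◇(q → s), u
3. ¬(◇□s → s), u
4. ◇□s, u
5. ¬s, u
6. ¬(q → s), u
7. q, u
8. □s, v
9. ¬(q → s), v
10. q, v
11. ¬s, v
12. s, u
Accessibility: uRu, uRv, vRu, vRv
Branch closes: s and ¬s both at u.
Every branch of the negation's tableau closes; the branch above is one of them.

Yes, valid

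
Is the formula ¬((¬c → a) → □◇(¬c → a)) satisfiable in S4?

Yes, satisfiable

1. ¬((¬c → a) → □◇(¬c → a)), u
2. ¬c → a, u
3. ¬□◇(¬c → a), u
4. a, u
5. ¬◇(¬c → a), v
6. ¬(¬c → a), v
7. ¬c, v
8. ¬a, v
Accessibility: uRu, uRv, vRv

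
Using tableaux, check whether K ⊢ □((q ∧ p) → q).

Tableau for the negation ¬□((q ∧ p) → q):
1. ¬□((q ∧ p) → q), u
2. ¬((q ∧ p) → q), v   [¬□-rule on 1: fresh world v, uRv]
3. q ∧ p, v   [¬→-rule on 2]
4. ¬q, v   [¬→-rule on 2]
5. q, v   [∧-rule on 3]
6. p, v   [∧-rule on 3]
Accessibility: uRv
Branch closes: q and ¬q both at v.
All branches of the negation close; one closing branch shown above.

Valid in K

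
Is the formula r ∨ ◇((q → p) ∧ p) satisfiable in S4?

Yes, satisfiable

1. r ∨ ◇((q → p) ∧ p), w0
2. ◇((q → p) ∧ p), w0
3. (q → p) ∧ p, w1
4. q → p, w1
5. p, w1
Accessibility: w0Rw0, w0Rw1, w1Rw1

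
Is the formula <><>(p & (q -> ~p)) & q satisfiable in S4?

1. <><>(p & (q -> ~p)) & q, 0
2. <><>(p & (q -> ~p)), 0
3. q, 0
4. <>(p & (q -> ~p)), 1
5. p & (q -> ~p), 2
6. p, 2
7. q -> ~p, 2
8. ~q, 2
Accessibility: 0R0, 0R1, 0R2, 1R1, 1R2, 2R2

Satisfiable (open branch found)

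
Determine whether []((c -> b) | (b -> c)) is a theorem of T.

Tableau for the negation ~[]((c -> b) | (b -> c)):
1. ~[]((c -> b) | (b -> c)), w0
2. ~((c -> b) | (b -> c)), w1
3. ~(c -> b), w1
4. ~(b -> c), w1
5. c, w1
6. ~b, w1
7. b, w1
8. ~c, w1
Accessibility: w0Rw0, w0Rw1, w1Rw1
Branch closes: b and ~b both at w1.
Every branch of the negation's tableau closes; the branch above is one of them.

Yes, valid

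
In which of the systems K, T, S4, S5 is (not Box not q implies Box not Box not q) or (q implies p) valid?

S5

S4-tableau for the negation not ((not Box not q implies Box not Box not q) or (q implies p)):
1. not ((not Box not q implies Box not Box not q) or (q implies p)), w0
2. not (not Box not q implies Box not Box not q), w0   [neg-or-rule on 1]
3. not (q implies p), w0   [neg-or-rule on 1]
4. not Box not q, w0   [neg-implies-rule on 2]
5. not Box not Box not q, w0   [neg-implies-rule on 2]
6. q, w0   [neg-implies-rule on 3]
7. not p, w0   [neg-implies-rule on 3]
8. q, w1   [neg-Box-rule on 4: fresh world w1, w0Rw1]
9. Box not q, w2   [neg-Box-rule on 5: fresh world w2, w0Rw2]
10. not q, w2   [Box-rule on 9 via w2Rw2]
Accessibility: w0Rw0, w0Rw1, w0Rw2, w1Rw1, w2Rw2
Complete open branch: countermodel on an S4-frame, so not valid in S4, nor in K, T (the same frame is also a K-frame and a T-frame).
S5-tableau for the negation not ((not Box not q implies Box not Box not q) or (q implies p)):
1. not ((not Box not q implies Box not Box not q) or (q implies p)), w0
2. not (not Box not q implies Box not Box not q), w0   [neg-or-rule on 1]
3. not (q implies p), w0   [neg-or-rule on 1]
4. not Box not q, w0   [neg-implies-rule on 2]
5. not Box not Box not q, w0   [neg-implies-rule on 2]
6. q, w0   [neg-implies-rule on 3]
7. not p, w0   [neg-implies-rule on 3]
8. q, w1   [neg-Box-rule on 4: fresh world w1, w0Rw1]
9. Box not q, w2   [neg-Box-rule on 5: fresh world w2, w0Rw2]
10. not q, w0   [Box-rule on 9 via w2Rw0]
Accessibility: w0Rw0, w0Rw1, w0Rw2, w1Rw0, w1Rw1, w1Rw2, w2Rw0, w2Rw1, w2Rw2
Branch closes: q and not q both at w0.
Every branch closes (one shown): valid in S5.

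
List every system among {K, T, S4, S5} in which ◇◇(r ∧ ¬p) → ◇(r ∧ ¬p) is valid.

S4, S5

S4-tableau for the negation ¬(◇◇(r ∧ ¬p) → ◇(r ∧ ¬p)):
1. ¬(◇◇(r ∧ ¬p) → ◇(r ∧ ¬p)), u
2. ◇◇(r ∧ ¬p), u   [¬→-rule on 1]
3. ¬◇(r ∧ ¬p), u   [¬→-rule on 1]
4. ¬(r ∧ ¬p), u   [¬◇-rule on 3 via uRu]
5. p, u   [¬∧-rule on 4 (branches; this branch)]
6. ◇(r ∧ ¬p), v   [◇-rule on 2: fresh world v, uRv]
7. ¬(r ∧ ¬p), v   [¬◇-rule on 3 via uRv]
8. p, v   [¬∧-rule on 7 (branches; this branch)]
9. r ∧ ¬p, w   [◇-rule on 6: fresh world w, vRw]
10. r, w   [∧-rule on 9]
11. ¬p, w   [∧-rule on 9]
12. ¬(r ∧ ¬p), w   [¬◇-rule on 3 via uRw]
13. p, w   [¬∧-rule on 12 (branches; this branch)]
Accessibility: uRu, uRv, uRw, vRv, vRw, wRw
Branch closes: p and ¬p both at w.
Every branch closes (one shown): valid in S4, hence also in S5 (every theorem of S4 is a theorem of S5).
T-tableau for the negation ¬(◇◇(r ∧ ¬p) → ◇(r ∧ ¬p)):
1. ¬(◇◇(r ∧ ¬p) → ◇(r ∧ ¬p)), u
2. ◇◇(r ∧ ¬p), u   [¬→-rule on 1]
3. ¬◇(r ∧ ¬p), u   [¬→-rule on 1]
4. ¬(r ∧ ¬p), u   [¬◇-rule on 3 via uRu]
5. p, u   [¬∧-rule on 4 (branches; this branch)]
6. ◇(r ∧ ¬p), v   [◇-rule on 2: fresh world v, uRv]
7. ¬(r ∧ ¬p), v   [¬◇-rule on 3 via uRv]
8. p, v   [¬∧-rule on 7 (branches; this branch)]
9. r ∧ ¬p, w   [◇-rule on 6: fresh world w, vRw]
10. r, w   [∧-rule on 9]
11. ¬p, w   [∧-rule on 9]
Accessibility: uRu, uRv, vRv, vRw, wRw
Complete open branch: countermodel on a T-frame, so not valid in T, nor in K (the same frame is also a K-frame).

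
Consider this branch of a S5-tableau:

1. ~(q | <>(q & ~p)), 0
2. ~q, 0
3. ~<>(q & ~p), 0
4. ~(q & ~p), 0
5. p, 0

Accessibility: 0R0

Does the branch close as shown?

Open

There is no literal clash: for every atom and world, at most one sign appears.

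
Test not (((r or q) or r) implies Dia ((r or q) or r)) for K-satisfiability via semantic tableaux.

1. not (((r or q) or r) implies Dia ((r or q) or r)), u
2. (r or q) or r, u   [neg-implies-rule on 1]
3. not Dia ((r or q) or r), u   [neg-implies-rule on 1]
4. r, u   [or-rule on 2 (branches; this branch)]

Satisfiable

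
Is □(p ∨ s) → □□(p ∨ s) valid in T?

No, not valid

Tableau for the negation ¬(□(p ∨ s) → □□(p ∨ s)):
1. ¬(□(p ∨ s) → □□(p ∨ s)), u
2. □(p ∨ s), u
3. ¬□□(p ∨ s), u
4. p ∨ s, u
5. s, u
6. ¬□(p ∨ s), v
7. p ∨ s, v
8. s, v
9. ¬(p ∨ s), w
10. ¬p, w
11. ¬s, w
Accessibility: uRu, uRv, vRv, vRw, wRw
The negation has an open branch (countermodel exists).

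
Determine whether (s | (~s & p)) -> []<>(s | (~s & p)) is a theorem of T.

Not valid

Tableau for the negation ~((s | (~s & p)) -> []<>(s | (~s & p))):
1. ~((s | (~s & p)) -> []<>(s | (~s & p))), w0
2. s | (~s & p), w0
3. ~[]<>(s | (~s & p)), w0
4. ~s & p, w0
5. ~s, w0
6. p, w0
7. ~<>(s | (~s & p)), w1
8. ~(s | (~s & p)), w1
9. ~s, w1
10. ~(~s & p), w1
11. ~p, w1
Accessibility: w0Rw0, w0Rw1, w1Rw1
The negation has an open branch (countermodel exists).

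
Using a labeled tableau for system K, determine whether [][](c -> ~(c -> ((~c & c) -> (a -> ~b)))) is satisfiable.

Satisfiable (open branch found)

1. [][](c -> ~(c -> ((~c & c) -> (a -> ~b)))), u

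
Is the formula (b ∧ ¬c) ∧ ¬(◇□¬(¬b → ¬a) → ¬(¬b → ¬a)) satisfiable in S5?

Unsatisfiable (every branch closes)

1. (b ∧ ¬c) ∧ ¬(◇□¬(¬b → ¬a) → ¬(¬b → ¬a)), 0
2. b ∧ ¬c, 0
3. ¬(◇□¬(¬b → ¬a) → ¬(¬b → ¬a)), 0
4. b, 0
5. ¬c, 0
6. ◇□¬(¬b → ¬a), 0
7. ¬b → ¬a, 0
8. ¬a, 0
9. □¬(¬b → ¬a), 1
10. ¬(¬b → ¬a), 0
11. ¬b, 0
12. a, 0
Accessibility: 0R0, 0R1, 1R0, 1R1
Branch closes: b and ¬b both at 0.
Every branch closes; the branch above is one of them.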